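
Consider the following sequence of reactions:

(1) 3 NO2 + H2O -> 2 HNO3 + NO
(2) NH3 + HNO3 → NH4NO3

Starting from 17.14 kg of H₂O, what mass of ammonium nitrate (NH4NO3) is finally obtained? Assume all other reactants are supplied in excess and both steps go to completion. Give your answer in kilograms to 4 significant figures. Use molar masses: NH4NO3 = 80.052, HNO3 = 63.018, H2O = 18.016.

17.14 kg = 17140 g.
n(H2O) = 17140 / 18.016 = 951.38 mol.
Step 1 gives a 1:2 ratio of H2O to HNO3, so n(HNO3) = 1902.8 mol.
In step 2 the HNO3:NH4NO3 ratio is 1:1, so n(NH4NO3) = 1902.8 mol.
Mass of NH4NO3 = 1902.8 × 80.052 = 152320 g = 152.3 kg.

152.3 kg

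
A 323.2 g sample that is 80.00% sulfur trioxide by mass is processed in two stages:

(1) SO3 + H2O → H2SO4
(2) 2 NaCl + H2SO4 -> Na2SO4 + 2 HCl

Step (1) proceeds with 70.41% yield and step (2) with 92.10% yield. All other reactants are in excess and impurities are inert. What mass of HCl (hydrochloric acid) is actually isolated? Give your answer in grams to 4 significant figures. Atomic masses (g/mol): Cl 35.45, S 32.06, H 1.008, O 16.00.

Pure SO3 = 323.2 × 0.8000 = 258.56 g.
M(SO3) = 32.06 + 3(16.00) = 80.06 g/mol.
M(HCl) = 1.008 + 35.45 = 36.458 g/mol.
n(SO3) = 258.56 / 80.06 = 3.2296 mol.
Step 1 (SO3:H2SO4 = 1:1): theoretical n(H2SO4) = 3.2296 mol; at 70.41% yield, n(H2SO4) = 2.2739 mol.
Step 2 (H2SO4:HCl = 1:2): theoretical n(HCl) = 4.5479 mol, so theoretical mass = 4.5479 × 36.458 = 165.81 g.
At 92.10% yield, actual mass of HCl = 165.81 × 0.9210 = 152.71 g.

152.7 g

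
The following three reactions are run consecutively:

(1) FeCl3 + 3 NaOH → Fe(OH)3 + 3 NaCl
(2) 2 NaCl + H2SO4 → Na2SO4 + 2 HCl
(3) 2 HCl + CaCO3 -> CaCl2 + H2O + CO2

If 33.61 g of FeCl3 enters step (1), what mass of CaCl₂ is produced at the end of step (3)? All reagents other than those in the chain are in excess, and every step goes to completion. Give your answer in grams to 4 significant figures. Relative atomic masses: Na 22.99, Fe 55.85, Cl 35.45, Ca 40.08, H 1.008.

M(FeCl3) = 55.85 + 3(35.45) = 162.20 g/mol.
M(CaCl2) = 40.08 + 2(35.45) = 110.98 g/mol.
n(FeCl3) = 33.61 / 162.20 = 0.20721 mol.
Reaction (1): FeCl3→NaCl ratio 1:3 ⇒ n(NaCl) = 0.62164 mol.
Reaction (2): NaCl→HCl ratio 2:2 ⇒ n(HCl) = 0.62164 mol.
Reaction (3): HCl→CaCl2 ratio 2:1 ⇒ n(CaCl2) = 0.31082 mol.
Mass of CaCl2 = 0.31082 × 110.98 = 34.495 g.

34.49 g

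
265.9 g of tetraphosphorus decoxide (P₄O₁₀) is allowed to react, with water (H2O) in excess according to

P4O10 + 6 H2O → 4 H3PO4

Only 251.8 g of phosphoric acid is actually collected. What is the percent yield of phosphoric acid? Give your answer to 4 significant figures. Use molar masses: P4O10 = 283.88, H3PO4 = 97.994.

68.58 %

n(P4O10) = 265.90 g / 283.88 g/mol = 0.93666 mol.
From the equation the P4O10:H3PO4 mole ratio is 1:4, so n(H3PO4) = 0.93666 × 4/1 = 3.7467 mol.
Mass of H3PO4 = 3.7467 mol × 97.994 g/mol = 367.15 g.
This is the theoretical yield. Percent yield = 251.8 g / 367.15 g × 100% = 68.582%.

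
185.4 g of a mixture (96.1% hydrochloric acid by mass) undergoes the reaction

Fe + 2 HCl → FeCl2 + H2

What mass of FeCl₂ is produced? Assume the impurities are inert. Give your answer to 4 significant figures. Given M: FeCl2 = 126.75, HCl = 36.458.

309.7 g

Mass of pure HCl = 185.4 g × 0.961 = 178.17 g.
n(HCl) = 178.17 g / 36.458 g/mol = 4.8870 mol.
From the equation the HCl:FeCl2 mole ratio is 2:1, so n(FeCl2) = 4.8870 × 1/2 = 2.4435 mol.
Mass of FeCl2 = 2.4435 mol × 126.75 g/mol = 309.71 g.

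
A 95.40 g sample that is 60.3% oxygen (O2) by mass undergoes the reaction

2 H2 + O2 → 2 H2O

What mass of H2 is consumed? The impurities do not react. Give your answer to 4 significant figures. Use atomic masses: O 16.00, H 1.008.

7.248 g

Mass of pure O2 = 95.40 g × 0.603 = 57.526 g.
M(O2) = 2(16.00) = 32.00 g/mol.
M(H2) = 2(1.008) = 2.016 g/mol.
n(O2) = 57.526 g / 32.00 g/mol = 1.7977 mol.
From the equation the O2:H2 mole ratio is 1:2, so n(H2) = 1.7977 × 2/1 = 3.5954 mol.
Mass of H2 = 3.5954 mol × 2.016 g/mol = 7.2483 g.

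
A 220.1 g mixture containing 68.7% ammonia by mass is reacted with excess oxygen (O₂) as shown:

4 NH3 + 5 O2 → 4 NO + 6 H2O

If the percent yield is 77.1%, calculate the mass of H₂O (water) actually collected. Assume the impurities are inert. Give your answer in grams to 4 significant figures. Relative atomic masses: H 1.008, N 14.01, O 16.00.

185.0 g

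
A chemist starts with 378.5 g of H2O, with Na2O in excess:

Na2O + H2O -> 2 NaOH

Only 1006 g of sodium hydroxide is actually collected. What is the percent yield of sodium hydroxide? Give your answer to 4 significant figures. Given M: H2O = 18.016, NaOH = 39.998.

59.86 %

n(H2O) = 378.50 g / 18.016 g/mol = 21.009 mol.
From the equation the H2O:NaOH mole ratio is 1:2, so n(NaOH) = 21.009 × 2/1 = 42.018 mol.
Mass of NaOH = 42.018 mol × 39.998 g/mol = 1680.6 g.
This is the theoretical yield. Percent yield = 1006 g / 1680.6 g × 100% = 59.858%.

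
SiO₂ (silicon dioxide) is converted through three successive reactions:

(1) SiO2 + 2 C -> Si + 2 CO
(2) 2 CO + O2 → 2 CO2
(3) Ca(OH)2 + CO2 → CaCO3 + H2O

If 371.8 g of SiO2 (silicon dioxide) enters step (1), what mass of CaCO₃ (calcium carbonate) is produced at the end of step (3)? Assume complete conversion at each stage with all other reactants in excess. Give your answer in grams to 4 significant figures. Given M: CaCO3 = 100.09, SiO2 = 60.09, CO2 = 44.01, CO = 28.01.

1239 g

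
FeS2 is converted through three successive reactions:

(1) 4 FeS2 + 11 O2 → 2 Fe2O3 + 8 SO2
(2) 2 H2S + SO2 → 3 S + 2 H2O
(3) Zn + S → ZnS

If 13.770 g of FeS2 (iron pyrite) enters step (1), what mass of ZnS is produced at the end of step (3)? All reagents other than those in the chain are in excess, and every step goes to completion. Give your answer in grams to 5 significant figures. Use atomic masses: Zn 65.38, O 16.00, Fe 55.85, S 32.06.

M(FeS2) = 55.85 + 2(32.06) = 119.97 g/mol.
M(ZnS) = 65.38 + 32.06 = 97.44 g/mol.
n(FeS2) = 13.770 / 119.97 = 0.114779 mol.
Reaction (1): FeS2→SO2 ratio 4:8 ⇒ n(SO2) = 0.229557 mol.
Reaction (2): SO2→S ratio 1:3 ⇒ n(S) = 0.688672 mol.
Reaction (3): S→ZnS ratio 1:1 ⇒ n(ZnS) = 0.688672 mol.
Mass of ZnS = 0.688672 × 97.44 = 67.1042 g.

67.104 g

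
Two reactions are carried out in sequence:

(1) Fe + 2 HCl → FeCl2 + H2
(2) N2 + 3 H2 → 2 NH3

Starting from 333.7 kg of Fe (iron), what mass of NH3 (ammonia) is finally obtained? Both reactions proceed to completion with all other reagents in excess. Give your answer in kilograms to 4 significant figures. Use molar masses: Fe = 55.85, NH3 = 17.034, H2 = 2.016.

67.85 kg

333.7 kg = 333700 g.
n(Fe) = 333700 / 55.85 = 5974.9 mol.
Step 1 gives a 1:1 ratio of Fe to H2, so n(H2) = 5974.9 mol.
In step 2 the H2:NH3 ratio is 3:2, so n(NH3) = 3983.3 mol.
Mass of NH3 = 3983.3 × 17.034 = 67851 g = 67.85 kg.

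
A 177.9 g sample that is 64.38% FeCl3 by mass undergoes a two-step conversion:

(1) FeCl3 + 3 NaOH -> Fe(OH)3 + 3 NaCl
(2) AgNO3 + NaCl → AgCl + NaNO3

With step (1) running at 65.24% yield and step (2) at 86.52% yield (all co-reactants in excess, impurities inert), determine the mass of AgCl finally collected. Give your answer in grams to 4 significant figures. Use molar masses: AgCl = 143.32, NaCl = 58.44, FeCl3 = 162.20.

171.4 g

Pure FeCl3 = 177.9 × 0.6438 = 114.53 g.
n(FeCl3) = 114.53 / 162.20 = 0.70612 mol.
Step 1 (FeCl3:NaCl = 1:3): theoretical n(NaCl) = 2.1183 mol; at 65.24% yield, n(NaCl) = 1.3820 mol.
Step 2 (NaCl:AgCl = 1:1): theoretical n(AgCl) = 1.3820 mol, so theoretical mass = 1.3820 × 143.32 = 198.07 g.
At 86.52% yield, actual mass of AgCl = 198.07 × 0.8652 = 171.37 g.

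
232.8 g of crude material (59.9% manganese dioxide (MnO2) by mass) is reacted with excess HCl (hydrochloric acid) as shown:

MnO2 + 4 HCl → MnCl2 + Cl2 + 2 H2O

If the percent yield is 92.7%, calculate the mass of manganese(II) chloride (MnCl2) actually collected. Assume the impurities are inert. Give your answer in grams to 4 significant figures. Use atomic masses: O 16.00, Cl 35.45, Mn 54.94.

Pure MnO2 available = 232.8 g × 0.599 = 139.45 g.
M(MnO2) = 54.94 + 2(16.00) = 86.94 g/mol.
M(MnCl2) = 54.94 + 2(35.45) = 125.84 g/mol.
n(MnO2) = 139.45 g / 86.94 g/mol = 1.6039 mol.
From the equation the MnO2:MnCl2 mole ratio is 1:1, so n(MnCl2) = 1.6039 × 1/1 = 1.6039 mol.
Mass of MnCl2 = 1.6039 mol × 125.84 g/mol = 201.84 g.
Actual mass collected = 201.84 g × 0.927 = 187.11 g.

187.1 g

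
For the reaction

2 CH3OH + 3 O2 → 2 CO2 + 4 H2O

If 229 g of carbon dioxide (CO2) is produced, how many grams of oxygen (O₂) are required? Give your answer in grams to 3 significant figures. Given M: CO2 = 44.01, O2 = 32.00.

250 g

n(CO2) = 229.0 g / 44.01 g/mol = 5.203 mol.
From the equation the CO2:O2 mole ratio is 2:3, so n(O2) = 5.203 × 3/2 = 7.805 mol.
Mass of O2 = 7.805 mol × 32.00 g/mol = 249.8 g.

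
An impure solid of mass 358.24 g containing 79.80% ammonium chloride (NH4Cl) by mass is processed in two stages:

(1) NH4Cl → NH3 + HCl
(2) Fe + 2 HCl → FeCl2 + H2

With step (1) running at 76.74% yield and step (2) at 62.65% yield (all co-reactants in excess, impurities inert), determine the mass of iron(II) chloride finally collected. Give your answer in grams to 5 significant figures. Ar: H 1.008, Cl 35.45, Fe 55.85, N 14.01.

Pure NH4Cl = 358.24 × 0.7980 = 285.876 g.
M(NH4Cl) = 14.01 + 4(1.008) + 35.45 = 53.492 g/mol.
M(FeCl2) = 55.85 + 2(35.45) = 126.75 g/mol.
n(NH4Cl) = 285.876 / 53.492 = 5.34427 mol.
Step 1 (NH4Cl:HCl = 1:1): theoretical n(HCl) = 5.34427 mol; at 76.74% yield, n(HCl) = 4.10119 mol.
Step 2 (HCl:FeCl2 = 2:1): theoretical n(FeCl2) = 2.05060 mol, so theoretical mass = 2.05060 × 126.75 = 259.913 g.
At 62.65% yield, actual mass of FeCl2 = 259.913 × 0.6265 = 162.835 g.

162.84 g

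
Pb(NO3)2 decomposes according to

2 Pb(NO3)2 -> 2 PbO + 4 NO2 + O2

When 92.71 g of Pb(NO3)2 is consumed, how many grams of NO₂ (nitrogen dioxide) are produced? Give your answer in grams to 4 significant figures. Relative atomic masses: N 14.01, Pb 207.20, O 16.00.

25.76 g

M(Pb(NO3)2) = 207.20 + 2(14.01) + 6(16.00) = 331.22 g/mol.
M(NO2) = 14.01 + 2(16.00) = 46.01 g/mol.
n(Pb(NO3)2) = 92.710 g / 331.22 g/mol = 0.27990 mol.
From the equation the Pb(NO3)2:NO2 mole ratio is 2:4, so n(NO2) = 0.27990 × 4/2 = 0.55981 mol.
Mass of NO2 = 0.55981 mol × 46.01 g/mol = 25.757 g.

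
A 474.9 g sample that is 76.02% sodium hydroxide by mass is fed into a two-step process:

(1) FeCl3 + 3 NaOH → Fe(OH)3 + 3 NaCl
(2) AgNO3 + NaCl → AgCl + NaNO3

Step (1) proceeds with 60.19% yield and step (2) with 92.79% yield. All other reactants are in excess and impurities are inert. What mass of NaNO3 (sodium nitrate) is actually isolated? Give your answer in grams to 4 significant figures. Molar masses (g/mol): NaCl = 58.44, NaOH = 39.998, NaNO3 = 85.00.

Pure NaOH = 474.9 × 0.7602 = 361.02 g.
n(NaOH) = 361.02 / 39.998 = 9.0259 mol.
Step 1 (NaOH:NaCl = 3:3): theoretical n(NaCl) = 9.0259 mol; at 60.19% yield, n(NaCl) = 5.4327 mol.
Step 2 (NaCl:NaNO3 = 1:1): theoretical n(NaNO3) = 5.4327 mol, so theoretical mass = 5.4327 × 85.00 = 461.78 g.
At 92.79% yield, actual mass of NaNO3 = 461.78 × 0.9279 = 428.49 g.

428.5 g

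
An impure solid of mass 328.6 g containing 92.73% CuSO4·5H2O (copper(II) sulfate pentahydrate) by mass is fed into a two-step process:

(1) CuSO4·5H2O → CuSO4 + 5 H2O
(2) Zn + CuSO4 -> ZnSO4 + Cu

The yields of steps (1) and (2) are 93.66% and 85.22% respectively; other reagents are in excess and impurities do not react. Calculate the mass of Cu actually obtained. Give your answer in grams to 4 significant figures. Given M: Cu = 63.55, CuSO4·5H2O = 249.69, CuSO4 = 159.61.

61.90 g

Pure CuSO4·5H2O = 328.6 × 0.9273 = 304.71 g.
n(CuSO4·5H2O) = 304.71 / 249.69 = 1.2204 mol.
Step 1 (CuSO4·5H2O:CuSO4 = 1:1): theoretical n(CuSO4) = 1.2204 mol; at 93.66% yield, n(CuSO4) = 1.1430 mol.
Step 2 (CuSO4:Cu = 1:1): theoretical n(Cu) = 1.1430 mol, so theoretical mass = 1.1430 × 63.55 = 72.637 g.
At 85.22% yield, actual mass of Cu = 72.637 × 0.8522 = 61.901 g.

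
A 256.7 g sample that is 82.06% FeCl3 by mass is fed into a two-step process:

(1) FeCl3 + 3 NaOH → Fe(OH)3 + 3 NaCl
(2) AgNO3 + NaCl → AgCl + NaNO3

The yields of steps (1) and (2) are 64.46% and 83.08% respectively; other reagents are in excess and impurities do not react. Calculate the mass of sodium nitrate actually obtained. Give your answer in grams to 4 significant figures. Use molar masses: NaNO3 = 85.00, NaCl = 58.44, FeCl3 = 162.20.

Pure FeCl3 = 256.7 × 0.8206 = 210.65 g.
n(FeCl3) = 210.65 / 162.20 = 1.2987 mol.
Step 1 (FeCl3:NaCl = 1:3): theoretical n(NaCl) = 3.8961 mol; at 64.46% yield, n(NaCl) = 2.5114 mol.
Step 2 (NaCl:NaNO3 = 1:1): theoretical n(NaNO3) = 2.5114 mol, so theoretical mass = 2.5114 × 85.00 = 213.47 g.
At 83.08% yield, actual mass of NaNO3 = 213.47 × 0.8308 = 177.35 g.

177.4 g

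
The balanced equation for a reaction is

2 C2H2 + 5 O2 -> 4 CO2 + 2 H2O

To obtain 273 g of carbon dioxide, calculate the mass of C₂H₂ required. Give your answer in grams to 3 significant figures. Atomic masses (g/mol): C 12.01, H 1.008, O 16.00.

M(CO2) = 12.01 + 2(16.00) = 44.01 g/mol.
M(C2H2) = 2(12.01) + 2(1.008) = 26.036 g/mol.
n(CO2) = 273.0 g / 44.01 g/mol = 6.203 mol.
From the equation the CO2:C2H2 mole ratio is 4:2, so n(C2H2) = 6.203 × 2/4 = 3.102 mol.
Mass of C2H2 = 3.102 mol × 26.036 g/mol = 80.75 g.

80.8 g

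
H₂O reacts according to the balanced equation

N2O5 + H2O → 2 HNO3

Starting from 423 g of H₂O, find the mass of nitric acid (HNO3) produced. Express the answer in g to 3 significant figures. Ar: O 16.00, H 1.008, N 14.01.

2960 g

M(H2O) = 2(1.008) + 16.00 = 18.016 g/mol.
M(HNO3) = 1.008 + 14.01 + 3(16.00) = 63.018 g/mol.
n(H2O) = 423.0 g / 18.016 g/mol = 23.48 mol.
From the equation the H2O:HNO3 mole ratio is 1:2, so n(HNO3) = 23.48 × 2/1 = 46.96 mol.
Mass of HNO3 = 46.96 mol × 63.018 g/mol = 2959 g.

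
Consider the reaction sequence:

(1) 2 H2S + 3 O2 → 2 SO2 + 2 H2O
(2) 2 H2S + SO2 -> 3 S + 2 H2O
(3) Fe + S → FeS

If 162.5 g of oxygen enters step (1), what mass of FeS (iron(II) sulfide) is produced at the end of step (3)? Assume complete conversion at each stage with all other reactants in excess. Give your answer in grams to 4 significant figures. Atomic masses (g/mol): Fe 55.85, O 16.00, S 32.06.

M(O2) = 2(16.00) = 32.00 g/mol.
M(FeS) = 55.85 + 32.06 = 87.91 g/mol.
n(O2) = 162.5 / 32.00 = 5.0781 mol.
Reaction (1): O2→SO2 ratio 3:2 ⇒ n(SO2) = 3.3854 mol.
Reaction (2): SO2→S ratio 1:3 ⇒ n(S) = 10.156 mol.
Reaction (3): S→FeS ratio 1:1 ⇒ n(FeS) = 10.156 mol.
Mass of FeS = 10.156 × 87.91 = 892.84 g.

892.8 g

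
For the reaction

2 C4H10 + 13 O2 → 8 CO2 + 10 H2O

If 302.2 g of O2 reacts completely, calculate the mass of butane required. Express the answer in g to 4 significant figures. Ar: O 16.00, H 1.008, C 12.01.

M(O2) = 2(16.00) = 32.00 g/mol.
M(C4H10) = 4(12.01) + 10(1.008) = 58.12 g/mol.
n(O2) = 302.20 g / 32.00 g/mol = 9.4437 mol.
From the equation the O2:C4H10 mole ratio is 13:2, so n(C4H10) = 9.4437 × 2/13 = 1.4529 mol.
Mass of C4H10 = 1.4529 mol × 58.12 g/mol = 84.442 g.

84.44 g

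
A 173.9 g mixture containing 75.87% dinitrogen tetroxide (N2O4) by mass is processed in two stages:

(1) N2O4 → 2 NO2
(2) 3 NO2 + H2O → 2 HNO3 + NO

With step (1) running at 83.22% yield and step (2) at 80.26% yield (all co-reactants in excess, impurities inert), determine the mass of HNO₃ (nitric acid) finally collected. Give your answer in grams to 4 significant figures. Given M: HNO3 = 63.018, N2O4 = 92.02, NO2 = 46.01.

80.47 g

Pure N2O4 = 173.9 × 0.7587 = 131.94 g.
n(N2O4) = 131.94 / 92.02 = 1.4338 mol.
Step 1 (N2O4:NO2 = 1:2): theoretical n(NO2) = 2.8676 mol; at 83.22% yield, n(NO2) = 2.3864 mol.
Step 2 (NO2:HNO3 = 3:2): theoretical n(HNO3) = 1.5909 mol, so theoretical mass = 1.5909 × 63.018 = 100.26 g.
At 80.26% yield, actual mass of HNO3 = 100.26 × 0.8026 = 80.467 g.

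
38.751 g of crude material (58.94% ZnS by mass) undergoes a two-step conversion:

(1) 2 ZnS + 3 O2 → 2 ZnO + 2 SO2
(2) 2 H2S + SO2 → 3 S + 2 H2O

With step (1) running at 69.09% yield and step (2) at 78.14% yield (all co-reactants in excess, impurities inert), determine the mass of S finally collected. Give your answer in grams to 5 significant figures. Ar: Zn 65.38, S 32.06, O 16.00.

Pure ZnS = 38.751 × 0.5894 = 22.8398 g.
M(ZnS) = 65.38 + 32.06 = 97.44 g/mol.
M(S) = 32.06 g/mol.
n(ZnS) = 22.8398 / 97.44 = 0.234399 mol.
Step 1 (ZnS:SO2 = 2:2): theoretical n(SO2) = 0.234399 mol; at 69.09% yield, n(SO2) = 0.161946 mol.
Step 2 (SO2:S = 1:3): theoretical n(S) = 0.485839 mol, so theoretical mass = 0.485839 × 32.06 = 15.5760 g.
At 78.14% yield, actual mass of S = 15.5760 × 0.7814 = 12.1711 g.

12.171 g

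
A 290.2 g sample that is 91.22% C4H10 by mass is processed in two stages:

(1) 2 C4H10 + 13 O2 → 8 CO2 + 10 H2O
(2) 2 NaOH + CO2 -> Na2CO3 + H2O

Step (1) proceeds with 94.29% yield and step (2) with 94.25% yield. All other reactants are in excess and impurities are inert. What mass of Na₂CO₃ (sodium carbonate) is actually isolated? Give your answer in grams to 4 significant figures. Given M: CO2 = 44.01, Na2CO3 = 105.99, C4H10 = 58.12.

1716 g

Pure C4H10 = 290.2 × 0.9122 = 264.72 g.
n(C4H10) = 264.72 / 58.12 = 4.5547 mol.
Step 1 (C4H10:CO2 = 2:8): theoretical n(CO2) = 18.219 mol; at 94.29% yield, n(CO2) = 17.179 mol.
Step 2 (CO2:Na2CO3 = 1:1): theoretical n(Na2CO3) = 17.179 mol, so theoretical mass = 17.179 × 105.99 = 1820.8 g.
At 94.25% yield, actual mass of Na2CO3 = 1820.8 × 0.9425 = 1716.1 g.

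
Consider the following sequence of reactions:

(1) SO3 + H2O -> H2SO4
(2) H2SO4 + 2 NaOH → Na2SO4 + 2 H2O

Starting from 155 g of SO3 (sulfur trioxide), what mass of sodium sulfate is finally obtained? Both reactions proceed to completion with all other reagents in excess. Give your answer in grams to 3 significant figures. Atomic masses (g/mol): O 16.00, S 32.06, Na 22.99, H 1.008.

M(SO3) = 32.06 + 3(16.00) = 80.06 g/mol.
M(Na2SO4) = 2(22.99) + 32.06 + 4(16.00) = 142.04 g/mol.
n(SO3) = 155.0 / 80.06 = 1.936 mol.
Step 1 gives a 1:1 ratio of SO3 to H2SO4, so n(H2SO4) = 1.936 mol.
In step 2 the H2SO4:Na2SO4 ratio is 1:1, so n(Na2SO4) = 1.936 mol.
Mass of Na2SO4 = 1.936 × 142.04 = 275.0 g.

275 g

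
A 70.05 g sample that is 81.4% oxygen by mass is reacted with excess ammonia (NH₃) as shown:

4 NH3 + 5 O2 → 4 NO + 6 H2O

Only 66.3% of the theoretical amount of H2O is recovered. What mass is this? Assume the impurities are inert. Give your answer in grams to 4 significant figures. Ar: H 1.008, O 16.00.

Pure O2 available = 70.05 g × 0.814 = 57.021 g.
M(O2) = 2(16.00) = 32.00 g/mol.
M(H2O) = 2(1.008) + 16.00 = 18.016 g/mol.
n(O2) = 57.021 g / 32.00 g/mol = 1.7819 mol.
From the equation the O2:H2O mole ratio is 5:6, so n(H2O) = 1.7819 × 6/5 = 2.1383 mol.
Mass of H2O = 2.1383 mol × 18.016 g/mol = 38.523 g.
Actual mass collected = 38.523 g × 0.663 = 25.541 g.

25.54 g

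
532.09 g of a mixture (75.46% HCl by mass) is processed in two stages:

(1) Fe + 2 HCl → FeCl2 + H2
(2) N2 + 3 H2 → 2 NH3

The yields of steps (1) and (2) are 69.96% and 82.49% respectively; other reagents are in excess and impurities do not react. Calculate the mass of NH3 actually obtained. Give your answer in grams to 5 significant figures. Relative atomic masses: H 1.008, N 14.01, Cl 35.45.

36.087 g

Pure HCl = 532.09 × 0.7546 = 401.515 g.
M(HCl) = 1.008 + 35.45 = 36.458 g/mol.
M(NH3) = 14.01 + 3(1.008) = 17.034 g/mol.
n(HCl) = 401.515 / 36.458 = 11.0131 mol.
Step 1 (HCl:H2 = 2:1): theoretical n(H2) = 5.50654 mol; at 69.96% yield, n(H2) = 3.85238 mol.
Step 2 (H2:NH3 = 3:2): theoretical n(NH3) = 2.56825 mol, so theoretical mass = 2.56825 × 17.034 = 43.7476 g.
At 82.49% yield, actual mass of NH3 = 43.7476 × 0.8249 = 36.0874 g.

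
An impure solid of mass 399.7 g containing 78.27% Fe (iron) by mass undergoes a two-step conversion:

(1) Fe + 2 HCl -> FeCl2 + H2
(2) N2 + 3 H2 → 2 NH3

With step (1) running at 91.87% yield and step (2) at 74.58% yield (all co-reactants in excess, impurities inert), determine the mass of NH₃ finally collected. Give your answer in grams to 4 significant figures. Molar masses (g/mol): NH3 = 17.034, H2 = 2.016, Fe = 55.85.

Pure Fe = 399.7 × 0.7827 = 312.85 g.
n(Fe) = 312.85 / 55.85 = 5.6015 mol.
Step 1 (Fe:H2 = 1:1): theoretical n(H2) = 5.6015 mol; at 91.87% yield, n(H2) = 5.1461 mol.
Step 2 (H2:NH3 = 3:2): theoretical n(NH3) = 3.4307 mol, so theoretical mass = 3.4307 × 17.034 = 58.439 g.
At 74.58% yield, actual mass of NH3 = 58.439 × 0.7458 = 43.584 g.

43.58 g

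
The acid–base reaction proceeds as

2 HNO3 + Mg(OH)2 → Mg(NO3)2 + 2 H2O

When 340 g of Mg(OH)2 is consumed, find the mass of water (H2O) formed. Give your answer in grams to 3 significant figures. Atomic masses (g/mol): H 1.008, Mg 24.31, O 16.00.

210 g

M(Mg(OH)2) = 24.31 + 2(16.00) + 2(1.008) = 58.326 g/mol.
M(H2O) = 2(1.008) + 16.00 = 18.016 g/mol.
n(Mg(OH)2) = 340.0 g / 58.326 g/mol = 5.829 mol.
From the equation the Mg(OH)2:H2O mole ratio is 1:2, so n(H2O) = 5.829 × 2/1 = 11.66 mol.
Mass of H2O = 11.66 mol × 18.016 g/mol = 210.0 g.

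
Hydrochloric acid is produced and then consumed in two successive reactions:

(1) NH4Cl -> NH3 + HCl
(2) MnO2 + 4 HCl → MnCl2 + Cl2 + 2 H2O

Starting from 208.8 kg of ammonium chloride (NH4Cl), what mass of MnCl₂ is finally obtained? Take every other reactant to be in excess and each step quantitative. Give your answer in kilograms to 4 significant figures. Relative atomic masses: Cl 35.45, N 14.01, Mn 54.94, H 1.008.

M(NH4Cl) = 14.01 + 4(1.008) + 35.45 = 53.492 g/mol.
M(MnCl2) = 54.94 + 2(35.45) = 125.84 g/mol.
208.8 kg = 208800 g.
n(NH4Cl) = 208800 / 53.492 = 3903.4 mol.
Step 1 gives a 1:1 ratio of NH4Cl to HCl, so n(HCl) = 3903.4 mol.
In step 2 the HCl:MnCl2 ratio is 4:1, so n(MnCl2) = 975.85 mol.
Mass of MnCl2 = 975.85 × 125.84 = 122800 g = 122.8 kg.

122.8 kg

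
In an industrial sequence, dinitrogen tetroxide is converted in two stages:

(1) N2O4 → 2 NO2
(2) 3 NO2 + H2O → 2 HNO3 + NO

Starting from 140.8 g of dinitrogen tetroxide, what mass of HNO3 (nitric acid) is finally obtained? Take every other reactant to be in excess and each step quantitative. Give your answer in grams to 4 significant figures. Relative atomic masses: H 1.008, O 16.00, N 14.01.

M(N2O4) = 2(14.01) + 4(16.00) = 92.02 g/mol.
M(HNO3) = 1.008 + 14.01 + 3(16.00) = 63.018 g/mol.
n(N2O4) = 140.80 / 92.02 = 1.5301 mol.
Step 1 gives a 1:2 ratio of N2O4 to NO2, so n(NO2) = 3.0602 mol.
In step 2 the NO2:HNO3 ratio is 3:2, so n(HNO3) = 2.0401 mol.
Mass of HNO3 = 2.0401 × 63.018 = 128.57 g.

128.6 g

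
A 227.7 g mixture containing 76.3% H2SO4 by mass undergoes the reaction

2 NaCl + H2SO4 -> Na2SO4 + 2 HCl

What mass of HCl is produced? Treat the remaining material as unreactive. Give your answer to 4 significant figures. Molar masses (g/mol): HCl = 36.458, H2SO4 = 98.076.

Mass of pure H2SO4 = 227.7 g × 0.763 = 173.74 g.
n(H2SO4) = 173.74 g / 98.076 g/mol = 1.7714 mol.
From the equation the H2SO4:HCl mole ratio is 1:2, so n(HCl) = 1.7714 × 2/1 = 3.5429 mol.
Mass of HCl = 3.5429 mol × 36.458 g/mol = 129.17 g.

129.2 g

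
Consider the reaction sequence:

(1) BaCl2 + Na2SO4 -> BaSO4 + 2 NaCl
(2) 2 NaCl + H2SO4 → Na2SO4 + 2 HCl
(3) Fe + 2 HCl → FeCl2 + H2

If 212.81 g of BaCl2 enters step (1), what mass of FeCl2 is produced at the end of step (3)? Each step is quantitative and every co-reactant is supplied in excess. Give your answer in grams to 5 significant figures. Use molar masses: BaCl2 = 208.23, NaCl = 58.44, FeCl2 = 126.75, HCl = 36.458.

129.54 g

n(BaCl2) = 212.81 / 208.23 = 1.02199 mol.
Reaction (1): BaCl2→NaCl ratio 1:2 ⇒ n(NaCl) = 2.04399 mol.
Reaction (2): NaCl→HCl ratio 2:2 ⇒ n(HCl) = 2.04399 mol.
Reaction (3): HCl→FeCl2 ratio 2:1 ⇒ n(FeCl2) = 1.02199 mol.
Mass of FeCl2 = 1.02199 × 126.75 = 129.538 g.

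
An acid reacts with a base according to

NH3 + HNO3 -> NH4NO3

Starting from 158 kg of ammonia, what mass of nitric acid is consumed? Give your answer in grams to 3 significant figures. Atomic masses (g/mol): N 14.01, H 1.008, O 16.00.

585000 g

M(NH3) = 14.01 + 3(1.008) = 17.034 g/mol.
M(HNO3) = 1.008 + 14.01 + 3(16.00) = 63.018 g/mol.
Convert: 158 kg = 158000 g.
n(NH3) = 158000 g / 17.034 g/mol = 9276 mol.
From the equation the NH3:HNO3 mole ratio is 1:1, so n(HNO3) = 9276 × 1/1 = 9276 mol.
Mass of HNO3 = 9276 mol × 63.018 g/mol = 584500 g.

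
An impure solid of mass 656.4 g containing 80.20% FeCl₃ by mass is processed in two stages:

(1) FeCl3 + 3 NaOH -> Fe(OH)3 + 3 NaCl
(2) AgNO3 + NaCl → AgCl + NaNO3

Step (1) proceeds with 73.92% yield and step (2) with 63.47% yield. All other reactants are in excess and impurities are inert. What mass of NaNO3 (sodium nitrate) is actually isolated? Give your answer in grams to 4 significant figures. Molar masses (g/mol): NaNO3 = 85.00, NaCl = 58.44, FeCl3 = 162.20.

Pure FeCl3 = 656.4 × 0.8020 = 526.43 g.
n(FeCl3) = 526.43 / 162.20 = 3.2456 mol.
Step 1 (FeCl3:NaCl = 1:3): theoretical n(NaCl) = 9.7367 mol; at 73.92% yield, n(NaCl) = 7.1974 mol.
Step 2 (NaCl:NaNO3 = 1:1): theoretical n(NaNO3) = 7.1974 mol, so theoretical mass = 7.1974 × 85.00 = 611.78 g.
At 63.47% yield, actual mass of NaNO3 = 611.78 × 0.6347 = 388.30 g.

388.3 g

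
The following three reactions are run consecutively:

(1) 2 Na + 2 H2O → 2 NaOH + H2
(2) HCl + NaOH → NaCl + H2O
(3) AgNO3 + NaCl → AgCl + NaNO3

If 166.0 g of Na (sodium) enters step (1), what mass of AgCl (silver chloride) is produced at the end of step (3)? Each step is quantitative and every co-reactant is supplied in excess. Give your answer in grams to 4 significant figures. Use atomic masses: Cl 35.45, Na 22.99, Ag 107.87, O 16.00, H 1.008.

1035 g

M(Na) = 22.99 g/mol.
M(AgCl) = 107.87 + 35.45 = 143.32 g/mol.
n(Na) = 166.0 / 22.99 = 7.2205 mol.
Reaction (1): Na→NaOH ratio 2:2 ⇒ n(NaOH) = 7.2205 mol.
Reaction (2): NaOH→NaCl ratio 1:1 ⇒ n(NaCl) = 7.2205 mol.
Reaction (3): NaCl→AgCl ratio 1:1 ⇒ n(AgCl) = 7.2205 mol.
Mass of AgCl = 7.2205 × 143.32 = 1034.8 g.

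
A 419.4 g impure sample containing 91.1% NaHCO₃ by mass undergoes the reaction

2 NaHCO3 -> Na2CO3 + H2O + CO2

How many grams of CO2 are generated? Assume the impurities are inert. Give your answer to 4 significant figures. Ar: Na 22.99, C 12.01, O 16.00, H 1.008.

Mass of pure NaHCO3 = 419.4 g × 0.911 = 382.07 g.
M(NaHCO3) = 22.99 + 1.008 + 12.01 + 3(16.00) = 84.008 g/mol.
M(CO2) = 12.01 + 2(16.00) = 44.01 g/mol.
n(NaHCO3) = 382.07 g / 84.008 g/mol = 4.5481 mol.
From the equation the NaHCO3:CO2 mole ratio is 2:1, so n(CO2) = 4.5481 × 1/2 = 2.2740 mol.
Mass of CO2 = 2.2740 mol × 44.01 g/mol = 100.08 g.

100.1 g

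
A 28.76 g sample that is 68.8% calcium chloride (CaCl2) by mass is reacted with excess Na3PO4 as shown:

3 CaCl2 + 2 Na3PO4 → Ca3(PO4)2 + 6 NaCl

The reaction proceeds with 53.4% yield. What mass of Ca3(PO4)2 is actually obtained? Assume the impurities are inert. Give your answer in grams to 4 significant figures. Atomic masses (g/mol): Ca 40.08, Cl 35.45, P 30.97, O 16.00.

Pure CaCl2 available = 28.76 g × 0.688 = 19.787 g.
M(CaCl2) = 40.08 + 2(35.45) = 110.98 g/mol.
M(Ca3(PO4)2) = 3(40.08) + 2(30.97) + 8(16.00) = 310.18 g/mol.
n(CaCl2) = 19.787 g / 110.98 g/mol = 0.17829 mol.
From the equation the CaCl2:Ca3(PO4)2 mole ratio is 3:1, so n(Ca3(PO4)2) = 0.17829 × 1/3 = 0.059431 mol.
Mass of Ca3(PO4)2 = 0.059431 mol × 310.18 g/mol = 18.434 g.
Actual mass collected = 18.434 g × 0.534 = 9.8439 g.

9.844 g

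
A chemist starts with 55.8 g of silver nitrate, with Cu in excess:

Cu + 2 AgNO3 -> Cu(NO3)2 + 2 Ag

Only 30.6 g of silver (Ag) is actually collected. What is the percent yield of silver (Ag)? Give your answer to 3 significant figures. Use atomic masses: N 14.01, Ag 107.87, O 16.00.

M(AgNO3) = 107.87 + 14.01 + 3(16.00) = 169.88 g/mol.
M(Ag) = 107.87 g/mol.
n(AgNO3) = 55.80 g / 169.88 g/mol = 0.3285 mol.
From the equation the AgNO3:Ag mole ratio is 2:2, so n(Ag) = 0.3285 × 2/2 = 0.3285 mol.
Mass of Ag = 0.3285 mol × 107.87 g/mol = 35.43 g.
This is the theoretical yield. Percent yield = 30.6 g / 35.43 g × 100% = 86.36%.

86.4 %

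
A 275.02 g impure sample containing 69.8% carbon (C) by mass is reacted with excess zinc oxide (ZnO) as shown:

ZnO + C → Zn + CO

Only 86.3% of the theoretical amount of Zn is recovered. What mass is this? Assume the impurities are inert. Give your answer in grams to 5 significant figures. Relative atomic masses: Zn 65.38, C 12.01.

Pure C available = 275.02 g × 0.698 = 191.964 g.
M(C) = 12.01 g/mol.
M(Zn) = 65.38 g/mol.
n(C) = 191.964 g / 12.01 g/mol = 15.9837 mol.
From the equation the C:Zn mole ratio is 1:1, so n(Zn) = 15.9837 × 1/1 = 15.9837 mol.
Mass of Zn = 15.9837 mol × 65.38 g/mol = 1045.01 g.
Actual mass collected = 1045.01 g × 0.863 = 901.846 g.

901.85 g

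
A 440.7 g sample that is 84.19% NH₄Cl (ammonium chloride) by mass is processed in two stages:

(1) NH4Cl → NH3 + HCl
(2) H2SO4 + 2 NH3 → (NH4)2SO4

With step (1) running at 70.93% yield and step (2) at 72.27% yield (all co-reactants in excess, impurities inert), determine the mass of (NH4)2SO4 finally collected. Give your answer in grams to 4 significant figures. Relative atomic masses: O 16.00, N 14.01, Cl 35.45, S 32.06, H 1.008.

234.9 g

Pure NH4Cl = 440.7 × 0.8419 = 371.03 g.
M(NH4Cl) = 14.01 + 4(1.008) + 35.45 = 53.492 g/mol.
M((NH4)2SO4) = 2(14.01) + 8(1.008) + 32.06 + 4(16.00) = 132.144 g/mol.
n(NH4Cl) = 371.03 / 53.492 = 6.9361 mol.
Step 1 (NH4Cl:NH3 = 1:1): theoretical n(NH3) = 6.9361 mol; at 70.93% yield, n(NH3) = 4.9198 mol.
Step 2 (NH3:(NH4)2SO4 = 2:1): theoretical n((NH4)2SO4) = 2.4599 mol, so theoretical mass = 2.4599 × 132.144 = 325.06 g.
At 72.27% yield, actual mass of (NH4)2SO4 = 325.06 × 0.7227 = 234.92 g.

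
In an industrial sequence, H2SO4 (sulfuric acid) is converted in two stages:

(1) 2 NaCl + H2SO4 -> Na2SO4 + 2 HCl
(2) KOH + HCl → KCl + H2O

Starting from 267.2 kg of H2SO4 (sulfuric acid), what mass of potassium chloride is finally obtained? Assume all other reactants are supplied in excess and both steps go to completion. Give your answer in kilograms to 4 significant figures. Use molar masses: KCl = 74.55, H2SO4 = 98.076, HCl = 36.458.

406.2 kg

267.2 kg = 267200 g.
n(H2SO4) = 267200 / 98.076 = 2724.4 mol.
Step 1 gives a 1:2 ratio of H2SO4 to HCl, so n(HCl) = 5448.8 mol.
In step 2 the HCl:KCl ratio is 1:1, so n(KCl) = 5448.8 mol.
Mass of KCl = 5448.8 × 74.55 = 406210 g = 406.2 kg.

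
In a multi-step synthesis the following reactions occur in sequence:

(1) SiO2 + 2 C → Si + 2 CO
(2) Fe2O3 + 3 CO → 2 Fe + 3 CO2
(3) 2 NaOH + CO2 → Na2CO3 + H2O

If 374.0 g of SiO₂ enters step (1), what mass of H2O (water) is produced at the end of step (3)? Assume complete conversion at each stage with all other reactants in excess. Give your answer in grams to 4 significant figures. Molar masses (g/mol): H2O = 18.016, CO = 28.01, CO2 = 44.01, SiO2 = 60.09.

n(SiO2) = 374.0 / 60.09 = 6.2240 mol.
Reaction (1): SiO2→CO ratio 1:2 ⇒ n(CO) = 12.448 mol.
Reaction (2): CO→CO2 ratio 3:3 ⇒ n(CO2) = 12.448 mol.
Reaction (3): CO2→H2O ratio 1:1 ⇒ n(H2O) = 12.448 mol.
Mass of H2O = 12.448 × 18.016 = 224.26 g.

224.3 g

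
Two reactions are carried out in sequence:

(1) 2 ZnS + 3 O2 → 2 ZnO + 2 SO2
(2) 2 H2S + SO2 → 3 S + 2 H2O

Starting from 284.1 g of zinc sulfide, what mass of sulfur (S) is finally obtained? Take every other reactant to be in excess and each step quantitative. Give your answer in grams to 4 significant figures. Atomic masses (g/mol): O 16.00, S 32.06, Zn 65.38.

M(ZnS) = 65.38 + 32.06 = 97.44 g/mol.
M(S) = 32.06 g/mol.
n(ZnS) = 284.10 / 97.44 = 2.9156 mol.
Step 1 gives a 2:2 ratio of ZnS to SO2, so n(SO2) = 2.9156 mol.
In step 2 the SO2:S ratio is 1:3, so n(S) = 8.7469 mol.
Mass of S = 8.7469 × 32.06 = 280.43 g.

280.4 g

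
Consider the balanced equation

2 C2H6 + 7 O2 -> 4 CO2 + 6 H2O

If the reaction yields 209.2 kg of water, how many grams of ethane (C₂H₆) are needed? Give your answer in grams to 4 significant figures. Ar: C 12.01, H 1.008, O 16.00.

M(H2O) = 2(1.008) + 16.00 = 18.016 g/mol.
M(C2H6) = 2(12.01) + 6(1.008) = 30.068 g/mol.
Convert: 209.2 kg = 209200 g.
n(H2O) = 209200 g / 18.016 g/mol = 11612 mol.
From the equation the H2O:C2H6 mole ratio is 6:2, so n(C2H6) = 11612 × 2/6 = 3870.6 mol.
Mass of C2H6 = 3870.6 mol × 30.068 g/mol = 116380 g.

116400 g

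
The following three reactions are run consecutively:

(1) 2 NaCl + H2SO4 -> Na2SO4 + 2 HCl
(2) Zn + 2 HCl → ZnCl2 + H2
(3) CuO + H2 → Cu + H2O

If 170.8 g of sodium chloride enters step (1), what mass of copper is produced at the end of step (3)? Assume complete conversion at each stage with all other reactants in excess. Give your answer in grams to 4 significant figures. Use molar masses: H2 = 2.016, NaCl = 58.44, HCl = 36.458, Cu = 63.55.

n(NaCl) = 170.8 / 58.44 = 2.9227 mol.
Reaction (1): NaCl→HCl ratio 2:2 ⇒ n(HCl) = 2.9227 mol.
Reaction (2): HCl→H2 ratio 2:1 ⇒ n(H2) = 1.4613 mol.
Reaction (3): H2→Cu ratio 1:1 ⇒ n(Cu) = 1.4613 mol.
Mass of Cu = 1.4613 × 63.55 = 92.867 g.

92.87 g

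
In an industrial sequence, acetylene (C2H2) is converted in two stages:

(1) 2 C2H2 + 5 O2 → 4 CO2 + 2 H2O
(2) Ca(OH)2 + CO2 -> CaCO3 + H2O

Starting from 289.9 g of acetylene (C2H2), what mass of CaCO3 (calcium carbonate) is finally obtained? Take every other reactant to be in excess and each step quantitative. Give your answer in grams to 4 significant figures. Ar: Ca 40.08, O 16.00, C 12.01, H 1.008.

2229 g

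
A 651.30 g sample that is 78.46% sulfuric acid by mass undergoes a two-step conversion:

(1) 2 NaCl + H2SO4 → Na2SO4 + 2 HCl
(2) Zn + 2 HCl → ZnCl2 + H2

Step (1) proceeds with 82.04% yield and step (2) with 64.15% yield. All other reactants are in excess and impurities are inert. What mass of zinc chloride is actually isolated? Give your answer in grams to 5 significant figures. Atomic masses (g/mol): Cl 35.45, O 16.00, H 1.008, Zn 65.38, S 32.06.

373.70 g

Pure H2SO4 = 651.30 × 0.7846 = 511.010 g.
M(H2SO4) = 2(1.008) + 32.06 + 4(16.00) = 98.076 g/mol.
M(ZnCl2) = 65.38 + 2(35.45) = 136.28 g/mol.
n(H2SO4) = 511.010 / 98.076 = 5.21035 mol.
Step 1 (H2SO4:HCl = 1:2): theoretical n(HCl) = 10.4207 mol; at 82.04% yield, n(HCl) = 8.54914 mol.
Step 2 (HCl:ZnCl2 = 2:1): theoretical n(ZnCl2) = 4.27457 mol, so theoretical mass = 4.27457 × 136.28 = 582.538 g.
At 64.15% yield, actual mass of ZnCl2 = 582.538 × 0.6415 = 373.698 g.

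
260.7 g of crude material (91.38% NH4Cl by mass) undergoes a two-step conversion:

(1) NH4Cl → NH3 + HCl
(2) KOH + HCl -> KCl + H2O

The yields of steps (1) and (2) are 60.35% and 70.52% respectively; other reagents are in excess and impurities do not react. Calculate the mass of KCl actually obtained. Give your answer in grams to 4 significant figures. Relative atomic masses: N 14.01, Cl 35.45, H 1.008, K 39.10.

141.3 g

Pure NH4Cl = 260.7 × 0.9138 = 238.23 g.
M(NH4Cl) = 14.01 + 4(1.008) + 35.45 = 53.492 g/mol.
M(KCl) = 39.10 + 35.45 = 74.55 g/mol.
n(NH4Cl) = 238.23 / 53.492 = 4.4535 mol.
Step 1 (NH4Cl:HCl = 1:1): theoretical n(HCl) = 4.4535 mol; at 60.35% yield, n(HCl) = 2.6877 mol.
Step 2 (HCl:KCl = 1:1): theoretical n(KCl) = 2.6877 mol, so theoretical mass = 2.6877 × 74.55 = 200.37 g.
At 70.52% yield, actual mass of KCl = 200.37 × 0.7052 = 141.30 g.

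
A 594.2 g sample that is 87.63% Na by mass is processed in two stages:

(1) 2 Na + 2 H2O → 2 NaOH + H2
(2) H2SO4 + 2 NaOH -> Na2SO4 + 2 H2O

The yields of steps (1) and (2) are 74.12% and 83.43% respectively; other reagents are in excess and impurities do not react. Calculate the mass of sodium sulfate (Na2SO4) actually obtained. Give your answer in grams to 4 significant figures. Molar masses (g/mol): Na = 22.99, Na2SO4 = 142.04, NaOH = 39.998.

Pure Na = 594.2 × 0.8763 = 520.70 g.
n(Na) = 520.70 / 22.99 = 22.649 mol.
Step 1 (Na:NaOH = 2:2): theoretical n(NaOH) = 22.649 mol; at 74.12% yield, n(NaOH) = 16.787 mol.
Step 2 (NaOH:Na2SO4 = 2:1): theoretical n(Na2SO4) = 8.3937 mol, so theoretical mass = 8.3937 × 142.04 = 1192.2 g.
At 83.43% yield, actual mass of Na2SO4 = 1192.2 × 0.8343 = 994.68 g.

994.7 g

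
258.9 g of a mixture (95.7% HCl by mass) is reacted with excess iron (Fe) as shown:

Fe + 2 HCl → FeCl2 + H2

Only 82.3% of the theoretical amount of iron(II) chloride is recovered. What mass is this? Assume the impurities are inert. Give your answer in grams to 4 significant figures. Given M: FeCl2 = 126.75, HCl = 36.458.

354.5 g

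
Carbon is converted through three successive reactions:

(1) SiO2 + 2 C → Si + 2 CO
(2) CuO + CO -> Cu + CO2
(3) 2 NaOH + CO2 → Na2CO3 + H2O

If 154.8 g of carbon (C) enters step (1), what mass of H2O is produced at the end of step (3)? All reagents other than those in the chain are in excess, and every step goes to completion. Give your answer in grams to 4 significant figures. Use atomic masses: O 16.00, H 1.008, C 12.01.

232.2 g

M(C) = 12.01 g/mol.
M(H2O) = 2(1.008) + 16.00 = 18.016 g/mol.
n(C) = 154.8 / 12.01 = 12.889 mol.
Reaction (1): C→CO ratio 2:2 ⇒ n(CO) = 12.889 mol.
Reaction (2): CO→CO2 ratio 1:1 ⇒ n(CO2) = 12.889 mol.
Reaction (3): CO2→H2O ratio 1:1 ⇒ n(H2O) = 12.889 mol.
Mass of H2O = 12.889 × 18.016 = 232.21 g.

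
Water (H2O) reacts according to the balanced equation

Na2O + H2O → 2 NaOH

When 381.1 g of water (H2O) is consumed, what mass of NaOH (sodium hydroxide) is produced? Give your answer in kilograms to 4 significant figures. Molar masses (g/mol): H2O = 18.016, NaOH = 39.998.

1.692 kg

n(H2O) = 381.10 g / 18.016 g/mol = 21.153 mol.
From the equation the H2O:NaOH mole ratio is 1:2, so n(NaOH) = 21.153 × 2/1 = 42.307 mol.
Mass of NaOH = 42.307 mol × 39.998 g/mol = 1692.2 g.
Converting to kg: 1692.2 g = 1.692 kg.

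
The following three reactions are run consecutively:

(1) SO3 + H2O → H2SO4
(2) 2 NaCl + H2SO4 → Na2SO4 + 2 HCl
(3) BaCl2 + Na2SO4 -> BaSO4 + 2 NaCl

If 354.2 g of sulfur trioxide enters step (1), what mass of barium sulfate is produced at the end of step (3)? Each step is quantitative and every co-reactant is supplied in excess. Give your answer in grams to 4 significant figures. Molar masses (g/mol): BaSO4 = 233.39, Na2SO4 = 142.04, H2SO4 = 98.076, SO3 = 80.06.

1033 g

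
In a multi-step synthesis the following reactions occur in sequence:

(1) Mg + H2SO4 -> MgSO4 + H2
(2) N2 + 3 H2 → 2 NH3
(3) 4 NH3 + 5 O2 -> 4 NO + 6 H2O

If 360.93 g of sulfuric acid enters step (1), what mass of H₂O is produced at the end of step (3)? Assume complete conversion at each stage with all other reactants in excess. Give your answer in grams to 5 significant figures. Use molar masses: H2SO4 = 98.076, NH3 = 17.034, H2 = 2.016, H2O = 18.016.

66.301 g

n(H2SO4) = 360.93 / 98.076 = 3.68011 mol.
Reaction (1): H2SO4→H2 ratio 1:1 ⇒ n(H2) = 3.68011 mol.
Reaction (2): H2→NH3 ratio 3:2 ⇒ n(NH3) = 2.45340 mol.
Reaction (3): NH3→H2O ratio 4:6 ⇒ n(H2O) = 3.68011 mol.
Mass of H2O = 3.68011 × 18.016 = 66.3008 g.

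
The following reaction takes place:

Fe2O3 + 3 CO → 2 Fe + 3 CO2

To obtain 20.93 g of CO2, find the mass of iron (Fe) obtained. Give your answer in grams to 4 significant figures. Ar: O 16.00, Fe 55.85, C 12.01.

17.71 g

M(CO2) = 12.01 + 2(16.00) = 44.01 g/mol.
M(Fe) = 55.85 g/mol.
n(CO2) = 20.930 g / 44.01 g/mol = 0.47557 mol.
From the equation the CO2:Fe mole ratio is 3:2, so n(Fe) = 0.47557 × 2/3 = 0.31705 mol.
Mass of Fe = 0.31705 mol × 55.85 g/mol = 17.707 g.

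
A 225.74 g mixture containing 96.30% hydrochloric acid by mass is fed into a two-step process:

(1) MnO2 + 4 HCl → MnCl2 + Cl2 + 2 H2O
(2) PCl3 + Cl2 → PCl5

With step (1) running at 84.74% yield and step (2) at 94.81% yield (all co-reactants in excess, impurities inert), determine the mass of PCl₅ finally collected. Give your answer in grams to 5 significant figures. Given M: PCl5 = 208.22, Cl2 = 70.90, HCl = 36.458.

249.37 g

Pure HCl = 225.74 × 0.9630 = 217.388 g.
n(HCl) = 217.388 / 36.458 = 5.96269 mol.
Step 1 (HCl:Cl2 = 4:1): theoretical n(Cl2) = 1.49067 mol; at 84.74% yield, n(Cl2) = 1.26320 mol.
Step 2 (Cl2:PCl5 = 1:1): theoretical n(PCl5) = 1.26320 mol, so theoretical mass = 1.26320 × 208.22 = 263.022 g.
At 94.81% yield, actual mass of PCl5 = 263.022 × 0.9481 = 249.372 g.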